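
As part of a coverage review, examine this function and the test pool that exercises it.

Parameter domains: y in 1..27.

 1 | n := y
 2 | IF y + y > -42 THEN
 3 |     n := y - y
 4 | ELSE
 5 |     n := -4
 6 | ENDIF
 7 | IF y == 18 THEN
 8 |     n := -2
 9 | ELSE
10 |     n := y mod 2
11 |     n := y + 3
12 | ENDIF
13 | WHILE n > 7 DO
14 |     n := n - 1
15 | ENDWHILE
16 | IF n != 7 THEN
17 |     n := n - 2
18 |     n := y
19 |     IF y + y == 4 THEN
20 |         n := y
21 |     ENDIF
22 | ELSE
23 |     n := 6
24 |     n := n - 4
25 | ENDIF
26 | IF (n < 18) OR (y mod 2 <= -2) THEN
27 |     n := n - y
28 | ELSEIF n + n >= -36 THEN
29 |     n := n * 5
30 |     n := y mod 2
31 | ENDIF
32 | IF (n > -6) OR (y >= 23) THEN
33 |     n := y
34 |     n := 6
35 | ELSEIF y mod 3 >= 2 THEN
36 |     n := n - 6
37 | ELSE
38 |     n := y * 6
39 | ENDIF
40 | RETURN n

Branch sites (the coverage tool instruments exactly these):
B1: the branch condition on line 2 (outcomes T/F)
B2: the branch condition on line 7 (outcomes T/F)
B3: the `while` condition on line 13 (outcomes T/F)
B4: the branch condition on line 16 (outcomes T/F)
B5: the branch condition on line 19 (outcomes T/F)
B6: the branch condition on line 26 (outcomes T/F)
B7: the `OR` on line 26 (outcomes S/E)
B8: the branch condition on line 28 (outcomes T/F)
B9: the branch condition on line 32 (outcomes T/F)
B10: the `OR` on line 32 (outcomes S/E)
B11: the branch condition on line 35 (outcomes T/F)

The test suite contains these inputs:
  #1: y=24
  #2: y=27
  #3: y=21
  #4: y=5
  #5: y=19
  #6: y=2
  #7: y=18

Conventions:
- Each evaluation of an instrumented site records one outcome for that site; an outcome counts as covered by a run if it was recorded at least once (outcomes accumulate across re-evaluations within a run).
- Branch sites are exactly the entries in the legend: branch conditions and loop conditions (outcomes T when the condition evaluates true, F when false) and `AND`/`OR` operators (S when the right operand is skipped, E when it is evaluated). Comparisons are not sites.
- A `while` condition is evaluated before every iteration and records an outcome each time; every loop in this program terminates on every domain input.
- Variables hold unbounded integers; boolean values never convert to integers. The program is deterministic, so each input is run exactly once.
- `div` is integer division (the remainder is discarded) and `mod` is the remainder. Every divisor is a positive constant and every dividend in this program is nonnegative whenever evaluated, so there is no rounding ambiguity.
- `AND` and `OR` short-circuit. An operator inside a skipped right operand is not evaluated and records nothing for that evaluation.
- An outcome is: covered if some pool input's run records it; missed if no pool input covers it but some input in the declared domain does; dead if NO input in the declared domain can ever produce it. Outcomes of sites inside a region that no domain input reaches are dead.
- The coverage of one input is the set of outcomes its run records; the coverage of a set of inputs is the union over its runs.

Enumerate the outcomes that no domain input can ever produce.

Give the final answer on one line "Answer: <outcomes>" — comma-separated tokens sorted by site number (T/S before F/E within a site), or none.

checking every outcome against all 27 domain inputs:
  B1=F: unreachable across the whole domain -> dead
  B8=F: unreachable across the whole domain -> dead
  reachable outcomes have witnesses, e.g. B1=T (e.g. y=1), B2=T (e.g. y=18), B2=F (e.g. y=1), B3=T (e.g. y=5)

Answer: B1=F, B8=F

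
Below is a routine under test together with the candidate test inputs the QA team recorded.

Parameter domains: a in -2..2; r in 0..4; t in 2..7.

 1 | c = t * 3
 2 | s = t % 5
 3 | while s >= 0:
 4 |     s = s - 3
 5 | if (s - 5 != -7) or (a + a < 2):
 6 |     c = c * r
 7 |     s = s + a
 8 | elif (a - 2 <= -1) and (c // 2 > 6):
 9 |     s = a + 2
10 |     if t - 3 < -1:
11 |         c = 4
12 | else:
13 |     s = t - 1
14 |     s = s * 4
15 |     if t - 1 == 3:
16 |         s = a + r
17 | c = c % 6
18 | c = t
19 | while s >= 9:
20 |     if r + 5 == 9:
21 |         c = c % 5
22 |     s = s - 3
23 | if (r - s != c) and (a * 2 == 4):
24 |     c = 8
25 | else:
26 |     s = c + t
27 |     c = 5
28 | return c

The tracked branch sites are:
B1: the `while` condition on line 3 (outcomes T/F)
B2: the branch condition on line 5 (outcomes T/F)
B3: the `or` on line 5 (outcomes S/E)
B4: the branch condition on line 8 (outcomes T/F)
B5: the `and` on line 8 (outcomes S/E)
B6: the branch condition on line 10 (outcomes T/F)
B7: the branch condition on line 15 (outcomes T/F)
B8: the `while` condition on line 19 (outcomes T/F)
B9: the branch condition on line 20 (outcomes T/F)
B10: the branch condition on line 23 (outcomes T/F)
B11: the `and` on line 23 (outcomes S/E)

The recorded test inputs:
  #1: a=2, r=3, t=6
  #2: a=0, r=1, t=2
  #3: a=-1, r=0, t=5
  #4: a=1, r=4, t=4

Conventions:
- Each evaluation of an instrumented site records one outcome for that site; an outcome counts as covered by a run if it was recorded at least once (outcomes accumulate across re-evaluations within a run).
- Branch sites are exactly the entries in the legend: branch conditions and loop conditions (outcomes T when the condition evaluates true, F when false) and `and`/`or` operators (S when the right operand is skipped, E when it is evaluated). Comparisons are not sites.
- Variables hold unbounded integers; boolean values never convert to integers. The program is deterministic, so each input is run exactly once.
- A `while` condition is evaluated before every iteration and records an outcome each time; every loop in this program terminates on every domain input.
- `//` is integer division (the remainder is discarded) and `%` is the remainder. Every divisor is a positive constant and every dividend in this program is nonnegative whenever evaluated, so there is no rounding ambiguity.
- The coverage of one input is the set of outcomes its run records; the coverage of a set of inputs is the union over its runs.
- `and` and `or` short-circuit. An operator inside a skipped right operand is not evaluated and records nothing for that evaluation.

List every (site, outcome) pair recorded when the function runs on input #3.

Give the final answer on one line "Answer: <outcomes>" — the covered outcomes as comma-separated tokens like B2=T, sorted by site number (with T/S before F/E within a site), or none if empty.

Event log for input #3 (a=-1, r=0, t=5):
  B1->T, B1->F, B3->S, B2->T, B8->F, B11->E, B10->F
as a set, this run covers: B1=T, B1=F, B2=T, B3=S, B8=F, B10=F, B11=E

Answer: B1=T, B1=F, B2=T, B3=S, B8=F, B10=F, B11=E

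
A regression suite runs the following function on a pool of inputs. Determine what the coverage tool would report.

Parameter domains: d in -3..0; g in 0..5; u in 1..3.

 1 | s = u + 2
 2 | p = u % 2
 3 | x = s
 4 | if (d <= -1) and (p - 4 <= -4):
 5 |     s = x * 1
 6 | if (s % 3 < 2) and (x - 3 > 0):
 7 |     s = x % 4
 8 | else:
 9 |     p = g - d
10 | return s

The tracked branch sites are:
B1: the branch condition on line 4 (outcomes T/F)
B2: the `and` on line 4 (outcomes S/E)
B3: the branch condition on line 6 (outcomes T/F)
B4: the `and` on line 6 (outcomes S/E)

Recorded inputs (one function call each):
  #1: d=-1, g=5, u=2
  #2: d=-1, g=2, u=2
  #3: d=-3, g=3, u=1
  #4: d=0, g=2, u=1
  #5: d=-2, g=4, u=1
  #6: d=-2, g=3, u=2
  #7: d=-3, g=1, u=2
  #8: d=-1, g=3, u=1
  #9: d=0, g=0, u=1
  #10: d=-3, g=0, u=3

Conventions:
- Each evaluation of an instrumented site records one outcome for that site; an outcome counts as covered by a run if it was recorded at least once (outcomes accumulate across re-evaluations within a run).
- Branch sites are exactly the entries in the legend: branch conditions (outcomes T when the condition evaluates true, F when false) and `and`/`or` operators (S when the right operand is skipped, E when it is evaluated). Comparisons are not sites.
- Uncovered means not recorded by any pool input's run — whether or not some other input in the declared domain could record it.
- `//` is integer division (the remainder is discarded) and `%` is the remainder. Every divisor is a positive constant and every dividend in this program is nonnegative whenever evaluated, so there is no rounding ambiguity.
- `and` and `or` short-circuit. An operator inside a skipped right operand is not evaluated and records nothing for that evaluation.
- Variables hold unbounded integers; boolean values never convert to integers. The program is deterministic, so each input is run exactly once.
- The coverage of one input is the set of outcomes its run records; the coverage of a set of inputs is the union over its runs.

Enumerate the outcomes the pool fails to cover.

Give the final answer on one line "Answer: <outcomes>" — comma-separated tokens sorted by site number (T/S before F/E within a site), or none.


run #1 (d=-1, g=5, u=2) runs B2->E, B1->T, B4->E, B3->T; records B1=T, B2=E, B3=T, B4=E
run #2 (d=-1, g=2, u=2) runs B2->E, B1->T, B4->E, B3->T; records B1=T, B2=E, B3=T, B4=E
run #3 (d=-3, g=3, u=1) runs B2->E, B1->F, B4->E, B3->F; records B1=F, B2=E, B3=F, B4=E
run #4 (d=0, g=2, u=1) runs B2->S, B1->F, B4->E, B3->F; records B1=F, B2=S, B3=F, B4=E
run #5 (d=-2, g=4, u=1) runs B2->E, B1->F, B4->E, B3->F; records B1=F, B2=E, B3=F, B4=E
run #6 (d=-2, g=3, u=2) runs B2->E, B1->T, B4->E, B3->T; records B1=T, B2=E, B3=T, B4=E
run #7 (d=-3, g=1, u=2) runs B2->E, B1->T, B4->E, B3->T; records B1=T, B2=E, B3=T, B4=E
run #8 (d=-1, g=3, u=1) runs B2->E, B1->F, B4->E, B3->F; records B1=F, B2=E, B3=F, B4=E
run #9 (d=0, g=0, u=1) runs B2->S, B1->F, B4->E, B3->F; records B1=F, B2=S, B3=F, B4=E
run #10 (d=-3, g=0, u=3) runs B2->E, B1->F, B4->S, B3->F; records B1=F, B2=E, B3=F, B4=S
union over the pool: B1=T, B1=F, B2=S, B2=E, B3=T, B3=F, B4=S, B4=E
uncovered (0 of 8): none
Answer: none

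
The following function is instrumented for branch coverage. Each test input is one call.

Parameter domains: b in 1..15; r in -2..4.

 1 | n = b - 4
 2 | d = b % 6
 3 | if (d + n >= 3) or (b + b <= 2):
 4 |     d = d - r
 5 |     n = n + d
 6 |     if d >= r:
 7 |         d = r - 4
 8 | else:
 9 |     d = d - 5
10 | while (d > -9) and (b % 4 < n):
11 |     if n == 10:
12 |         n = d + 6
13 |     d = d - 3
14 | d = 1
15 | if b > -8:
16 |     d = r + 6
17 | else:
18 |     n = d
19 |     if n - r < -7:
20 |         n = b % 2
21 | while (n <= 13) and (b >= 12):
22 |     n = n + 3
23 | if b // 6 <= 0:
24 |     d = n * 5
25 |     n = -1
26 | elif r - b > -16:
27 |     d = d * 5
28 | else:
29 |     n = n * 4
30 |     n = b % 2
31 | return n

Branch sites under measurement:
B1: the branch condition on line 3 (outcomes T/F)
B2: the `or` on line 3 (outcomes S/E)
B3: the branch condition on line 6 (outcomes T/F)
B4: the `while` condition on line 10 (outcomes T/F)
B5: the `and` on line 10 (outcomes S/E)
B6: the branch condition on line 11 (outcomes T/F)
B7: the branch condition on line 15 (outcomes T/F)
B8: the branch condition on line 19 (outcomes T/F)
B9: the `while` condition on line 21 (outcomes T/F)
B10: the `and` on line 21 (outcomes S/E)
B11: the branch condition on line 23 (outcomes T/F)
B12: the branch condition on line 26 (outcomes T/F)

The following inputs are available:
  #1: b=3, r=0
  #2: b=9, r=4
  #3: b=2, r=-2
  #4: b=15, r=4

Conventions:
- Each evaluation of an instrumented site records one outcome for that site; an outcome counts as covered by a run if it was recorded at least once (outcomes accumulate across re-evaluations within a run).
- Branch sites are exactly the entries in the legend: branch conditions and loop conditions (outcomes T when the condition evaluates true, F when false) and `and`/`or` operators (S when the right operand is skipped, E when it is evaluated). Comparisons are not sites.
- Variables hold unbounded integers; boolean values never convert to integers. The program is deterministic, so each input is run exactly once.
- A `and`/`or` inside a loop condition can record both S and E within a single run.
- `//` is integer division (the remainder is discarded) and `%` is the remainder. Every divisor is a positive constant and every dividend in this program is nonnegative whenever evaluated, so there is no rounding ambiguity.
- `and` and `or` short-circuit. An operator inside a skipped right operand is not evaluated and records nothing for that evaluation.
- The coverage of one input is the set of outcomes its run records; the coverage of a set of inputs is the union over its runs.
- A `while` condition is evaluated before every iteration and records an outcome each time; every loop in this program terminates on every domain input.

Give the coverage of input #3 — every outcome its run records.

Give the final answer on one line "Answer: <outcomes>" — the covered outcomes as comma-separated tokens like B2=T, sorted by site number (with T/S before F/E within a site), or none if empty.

Tracing the run of input #3 (b=2, r=-2):
  B2->E, B1->F, B5->E, B4->F, B7->T, B10->E, B9->F, B11->T
as a set, this run covers: B1=F, B2=E, B4=F, B5=E, B7=T, B9=F, B10=E, B11=T

Answer: B1=F, B2=E, B4=F, B5=E, B7=T, B9=F, B10=E, B11=T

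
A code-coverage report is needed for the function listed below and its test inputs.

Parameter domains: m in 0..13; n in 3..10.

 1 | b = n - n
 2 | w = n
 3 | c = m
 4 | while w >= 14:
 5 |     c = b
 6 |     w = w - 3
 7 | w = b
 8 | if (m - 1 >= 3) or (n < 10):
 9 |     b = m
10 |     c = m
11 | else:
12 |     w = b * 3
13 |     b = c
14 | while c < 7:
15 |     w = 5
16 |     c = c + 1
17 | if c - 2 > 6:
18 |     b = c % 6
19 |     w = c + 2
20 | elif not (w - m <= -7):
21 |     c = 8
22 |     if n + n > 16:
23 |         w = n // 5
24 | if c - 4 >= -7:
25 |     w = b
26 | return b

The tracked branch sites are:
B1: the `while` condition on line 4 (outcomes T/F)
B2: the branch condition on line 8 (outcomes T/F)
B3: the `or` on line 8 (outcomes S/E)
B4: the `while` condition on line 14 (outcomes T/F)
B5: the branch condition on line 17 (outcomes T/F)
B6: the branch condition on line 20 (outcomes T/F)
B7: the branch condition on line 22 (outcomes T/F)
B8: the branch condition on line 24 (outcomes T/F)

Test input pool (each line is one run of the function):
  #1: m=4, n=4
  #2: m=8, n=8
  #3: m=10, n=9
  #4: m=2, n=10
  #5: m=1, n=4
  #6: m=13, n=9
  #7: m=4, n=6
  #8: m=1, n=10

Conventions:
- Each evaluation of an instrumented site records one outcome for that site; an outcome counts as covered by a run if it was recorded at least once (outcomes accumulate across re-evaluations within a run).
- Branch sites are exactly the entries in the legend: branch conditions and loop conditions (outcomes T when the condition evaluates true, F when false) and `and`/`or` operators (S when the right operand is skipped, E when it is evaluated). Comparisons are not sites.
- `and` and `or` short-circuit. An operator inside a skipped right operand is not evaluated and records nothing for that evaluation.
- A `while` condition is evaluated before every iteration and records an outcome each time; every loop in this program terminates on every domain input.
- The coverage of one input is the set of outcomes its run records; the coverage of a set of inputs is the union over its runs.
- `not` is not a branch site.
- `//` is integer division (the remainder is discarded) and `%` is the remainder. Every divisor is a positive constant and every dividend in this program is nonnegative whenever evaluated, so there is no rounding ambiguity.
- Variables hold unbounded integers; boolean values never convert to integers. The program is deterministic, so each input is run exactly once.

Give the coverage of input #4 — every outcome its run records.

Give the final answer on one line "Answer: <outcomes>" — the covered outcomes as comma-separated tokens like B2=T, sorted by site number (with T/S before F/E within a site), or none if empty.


Running input #4 (m=2, n=10), event by event:
  B1->F, B3->E, B2->F, B4->T, B4->T, B4->T, B4->T, B4->T, B4->F, B5->F
  B6->T, B7->T, B8->T
collecting distinct outcomes: B1=F, B2=F, B3=E, B4=T, B4=F, B5=F, B6=T, B7=T, B8=T
Answer: B1=F, B2=F, B3=E, B4=T, B4=F, B5=F, B6=T, B7=T, B8=T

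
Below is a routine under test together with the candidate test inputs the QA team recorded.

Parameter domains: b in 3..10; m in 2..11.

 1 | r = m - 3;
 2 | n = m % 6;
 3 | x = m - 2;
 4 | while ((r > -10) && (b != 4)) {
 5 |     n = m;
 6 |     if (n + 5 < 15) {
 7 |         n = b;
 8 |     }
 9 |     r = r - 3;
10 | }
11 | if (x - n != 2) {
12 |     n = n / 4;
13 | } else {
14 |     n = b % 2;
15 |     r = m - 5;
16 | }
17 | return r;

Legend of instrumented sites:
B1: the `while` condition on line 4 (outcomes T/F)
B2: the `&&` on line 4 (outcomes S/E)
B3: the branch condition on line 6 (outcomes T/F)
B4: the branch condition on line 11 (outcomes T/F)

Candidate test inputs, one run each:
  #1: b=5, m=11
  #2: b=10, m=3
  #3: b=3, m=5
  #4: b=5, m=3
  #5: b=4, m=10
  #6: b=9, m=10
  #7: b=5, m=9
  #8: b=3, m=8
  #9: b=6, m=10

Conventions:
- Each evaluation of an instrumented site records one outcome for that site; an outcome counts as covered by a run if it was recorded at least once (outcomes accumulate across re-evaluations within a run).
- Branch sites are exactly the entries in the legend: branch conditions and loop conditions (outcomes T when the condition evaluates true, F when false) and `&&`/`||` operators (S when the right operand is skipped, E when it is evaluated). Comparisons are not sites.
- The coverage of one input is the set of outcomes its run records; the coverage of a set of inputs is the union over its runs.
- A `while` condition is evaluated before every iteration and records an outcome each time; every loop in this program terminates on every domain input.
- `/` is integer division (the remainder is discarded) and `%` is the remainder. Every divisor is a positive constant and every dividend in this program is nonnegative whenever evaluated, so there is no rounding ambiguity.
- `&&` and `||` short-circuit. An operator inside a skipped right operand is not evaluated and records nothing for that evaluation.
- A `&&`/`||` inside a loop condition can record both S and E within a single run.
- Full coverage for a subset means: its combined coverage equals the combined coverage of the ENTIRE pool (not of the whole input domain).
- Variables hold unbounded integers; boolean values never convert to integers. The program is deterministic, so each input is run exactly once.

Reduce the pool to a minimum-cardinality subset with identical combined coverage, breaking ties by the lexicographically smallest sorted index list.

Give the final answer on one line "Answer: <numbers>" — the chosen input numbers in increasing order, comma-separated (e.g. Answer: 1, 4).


test 1 (b=5, m=11) fires B2->E, B1->T, B3->F, B2->E, B1->T, B3->F, B2->E, B1->T, B3->F, B2->E, B1->T, B3->F, B2->E, B1->T, ...; hits B1=T, B1=F, B2=S, B2=E, B3=F, B4=T
test 2 (b=10, m=3) fires B2->E, B1->T, B3->T, B2->E, B1->T, B3->T, B2->E, B1->T, B3->T, B2->E, B1->T, B3->T, B2->S, B1->F, ...; hits B1=T, B1=F, B2=S, B2=E, B3=T, B4=T
test 3 (b=3, m=5) fires B2->E, B1->T, B3->T, B2->E, B1->T, B3->T, B2->E, B1->T, B3->T, B2->E, B1->T, B3->T, B2->S, B1->F, ...; hits B1=T, B1=F, B2=S, B2=E, B3=T, B4=T
test 4 (b=5, m=3) fires B2->E, B1->T, B3->T, B2->E, B1->T, B3->T, B2->E, B1->T, B3->T, B2->E, B1->T, B3->T, B2->S, B1->F, ...; hits B1=T, B1=F, B2=S, B2=E, B3=T, B4=T
test 5 (b=4, m=10) fires B2->E, B1->F, B4->T; hits B1=F, B2=E, B4=T
test 6 (b=9, m=10) fires B2->E, B1->T, B3->F, B2->E, B1->T, B3->F, B2->E, B1->T, B3->F, B2->E, B1->T, B3->F, B2->E, B1->T, ...; hits B1=T, B1=F, B2=S, B2=E, B3=F, B4=T
test 7 (b=5, m=9) fires B2->E, B1->T, B3->T, B2->E, B1->T, B3->T, B2->E, B1->T, B3->T, B2->E, B1->T, B3->T, B2->E, B1->T, ...; hits B1=T, B1=F, B2=S, B2=E, B3=T, B4=F
test 8 (b=3, m=8) fires B2->E, B1->T, B3->T, B2->E, B1->T, B3->T, B2->E, B1->T, B3->T, B2->E, B1->T, B3->T, B2->E, B1->T, ...; hits B1=T, B1=F, B2=S, B2=E, B3=T, B4=T
test 9 (b=6, m=10) fires B2->E, B1->T, B3->F, B2->E, B1->T, B3->F, B2->E, B1->T, B3->F, B2->E, B1->T, B3->F, B2->E, B1->T, ...; hits B1=T, B1=F, B2=S, B2=E, B3=F, B4=T
union over all inputs: B1=T, B1=F, B2=S, B2=E, B3=T, B3=F, B4=T, B4=F (8 outcomes)
every size-1 subset falls short of the 8 outcomes (best: 6/8)
the canonical winner is {1, 7}: size 2, full 8-outcome coverage, earliest index list among size-2 covers
Answer: 1, 7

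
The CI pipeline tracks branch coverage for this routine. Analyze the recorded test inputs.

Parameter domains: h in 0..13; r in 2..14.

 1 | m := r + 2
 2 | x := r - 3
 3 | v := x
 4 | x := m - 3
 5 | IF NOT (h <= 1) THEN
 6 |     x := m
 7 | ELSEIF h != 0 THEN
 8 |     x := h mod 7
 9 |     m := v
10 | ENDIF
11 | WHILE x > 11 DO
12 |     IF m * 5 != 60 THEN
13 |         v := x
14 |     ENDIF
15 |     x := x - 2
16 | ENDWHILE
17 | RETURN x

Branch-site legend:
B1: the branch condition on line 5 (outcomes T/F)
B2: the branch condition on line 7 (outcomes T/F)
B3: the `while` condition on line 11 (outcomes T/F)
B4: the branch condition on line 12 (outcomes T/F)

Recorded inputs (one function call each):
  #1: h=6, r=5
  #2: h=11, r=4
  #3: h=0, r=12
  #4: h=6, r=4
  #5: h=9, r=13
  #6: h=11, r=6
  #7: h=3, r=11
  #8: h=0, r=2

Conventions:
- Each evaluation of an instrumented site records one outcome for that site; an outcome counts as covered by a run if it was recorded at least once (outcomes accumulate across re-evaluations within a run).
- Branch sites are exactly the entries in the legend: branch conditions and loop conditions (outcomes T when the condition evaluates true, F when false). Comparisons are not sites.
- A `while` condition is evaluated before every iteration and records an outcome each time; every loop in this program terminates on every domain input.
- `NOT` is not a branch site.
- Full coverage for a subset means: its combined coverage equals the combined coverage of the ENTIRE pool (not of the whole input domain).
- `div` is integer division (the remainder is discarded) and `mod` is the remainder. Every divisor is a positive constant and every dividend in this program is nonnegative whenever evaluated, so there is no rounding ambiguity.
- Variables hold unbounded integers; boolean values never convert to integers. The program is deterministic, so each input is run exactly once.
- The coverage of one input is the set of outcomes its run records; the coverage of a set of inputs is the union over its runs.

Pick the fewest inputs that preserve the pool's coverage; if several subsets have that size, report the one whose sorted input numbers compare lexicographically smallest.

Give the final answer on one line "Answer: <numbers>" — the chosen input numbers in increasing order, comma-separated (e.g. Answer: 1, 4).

input #1 (h=6, r=5): covers B1=T, B3=F
input #2 (h=11, r=4): covers B1=T, B3=F
input #3 (h=0, r=12): covers B1=F, B2=F, B3=F
input #4 (h=6, r=4): covers B1=T, B3=F
input #5 (h=9, r=13): covers B1=T, B3=T, B3=F, B4=T
input #6 (h=11, r=6): covers B1=T, B3=F
input #7 (h=3, r=11): covers B1=T, B3=T, B3=F, B4=T
input #8 (h=0, r=2): covers B1=F, B2=F, B3=F
the full pool covers 6 outcomes: B1=T, B1=F, B2=F, B3=T, B3=F, B4=T
every size-1 subset falls short of the 6 outcomes (best: 4/6)
inputs {3, 5} (size 2) cover everything; no size-2 subset with a lexicographically smaller index list covers all 6

Answer: 3, 5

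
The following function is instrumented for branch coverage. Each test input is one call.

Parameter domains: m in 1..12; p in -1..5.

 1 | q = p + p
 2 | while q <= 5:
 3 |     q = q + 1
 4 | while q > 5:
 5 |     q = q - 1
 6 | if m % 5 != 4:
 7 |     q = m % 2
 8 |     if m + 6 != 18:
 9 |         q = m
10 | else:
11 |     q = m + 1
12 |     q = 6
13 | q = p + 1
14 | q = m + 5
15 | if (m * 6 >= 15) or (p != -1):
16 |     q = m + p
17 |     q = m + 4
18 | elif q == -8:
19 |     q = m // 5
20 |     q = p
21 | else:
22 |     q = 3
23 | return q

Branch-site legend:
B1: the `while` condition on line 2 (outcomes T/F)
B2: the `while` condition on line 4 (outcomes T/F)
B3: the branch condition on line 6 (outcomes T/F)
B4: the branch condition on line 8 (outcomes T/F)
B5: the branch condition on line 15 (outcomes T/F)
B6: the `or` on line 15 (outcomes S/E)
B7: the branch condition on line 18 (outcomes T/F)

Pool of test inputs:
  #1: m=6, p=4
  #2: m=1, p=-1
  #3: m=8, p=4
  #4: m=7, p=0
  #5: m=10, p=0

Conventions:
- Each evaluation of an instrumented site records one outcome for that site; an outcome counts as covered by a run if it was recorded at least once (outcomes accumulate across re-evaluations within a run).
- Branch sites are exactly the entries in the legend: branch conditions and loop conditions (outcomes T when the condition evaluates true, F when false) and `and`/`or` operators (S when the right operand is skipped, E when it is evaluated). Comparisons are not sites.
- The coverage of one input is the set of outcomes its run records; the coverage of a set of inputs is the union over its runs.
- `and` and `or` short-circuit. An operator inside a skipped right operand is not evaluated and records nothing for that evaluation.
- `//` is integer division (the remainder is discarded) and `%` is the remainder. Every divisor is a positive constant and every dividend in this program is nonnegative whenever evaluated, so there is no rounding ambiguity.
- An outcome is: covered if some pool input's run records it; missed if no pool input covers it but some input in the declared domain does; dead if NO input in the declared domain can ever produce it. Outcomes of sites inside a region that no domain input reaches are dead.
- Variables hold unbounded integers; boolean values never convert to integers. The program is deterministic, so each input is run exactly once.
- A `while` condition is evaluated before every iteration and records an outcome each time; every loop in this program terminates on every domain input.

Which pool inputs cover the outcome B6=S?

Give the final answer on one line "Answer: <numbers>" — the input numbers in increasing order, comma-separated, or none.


input #1 (m=6, p=4): covers B6=S
input #2 (m=1, p=-1): misses B6=S
input #3 (m=8, p=4): covers B6=S
input #4 (m=7, p=0): covers B6=S
input #5 (m=10, p=0): covers B6=S
Answer: 1, 3, 4, 5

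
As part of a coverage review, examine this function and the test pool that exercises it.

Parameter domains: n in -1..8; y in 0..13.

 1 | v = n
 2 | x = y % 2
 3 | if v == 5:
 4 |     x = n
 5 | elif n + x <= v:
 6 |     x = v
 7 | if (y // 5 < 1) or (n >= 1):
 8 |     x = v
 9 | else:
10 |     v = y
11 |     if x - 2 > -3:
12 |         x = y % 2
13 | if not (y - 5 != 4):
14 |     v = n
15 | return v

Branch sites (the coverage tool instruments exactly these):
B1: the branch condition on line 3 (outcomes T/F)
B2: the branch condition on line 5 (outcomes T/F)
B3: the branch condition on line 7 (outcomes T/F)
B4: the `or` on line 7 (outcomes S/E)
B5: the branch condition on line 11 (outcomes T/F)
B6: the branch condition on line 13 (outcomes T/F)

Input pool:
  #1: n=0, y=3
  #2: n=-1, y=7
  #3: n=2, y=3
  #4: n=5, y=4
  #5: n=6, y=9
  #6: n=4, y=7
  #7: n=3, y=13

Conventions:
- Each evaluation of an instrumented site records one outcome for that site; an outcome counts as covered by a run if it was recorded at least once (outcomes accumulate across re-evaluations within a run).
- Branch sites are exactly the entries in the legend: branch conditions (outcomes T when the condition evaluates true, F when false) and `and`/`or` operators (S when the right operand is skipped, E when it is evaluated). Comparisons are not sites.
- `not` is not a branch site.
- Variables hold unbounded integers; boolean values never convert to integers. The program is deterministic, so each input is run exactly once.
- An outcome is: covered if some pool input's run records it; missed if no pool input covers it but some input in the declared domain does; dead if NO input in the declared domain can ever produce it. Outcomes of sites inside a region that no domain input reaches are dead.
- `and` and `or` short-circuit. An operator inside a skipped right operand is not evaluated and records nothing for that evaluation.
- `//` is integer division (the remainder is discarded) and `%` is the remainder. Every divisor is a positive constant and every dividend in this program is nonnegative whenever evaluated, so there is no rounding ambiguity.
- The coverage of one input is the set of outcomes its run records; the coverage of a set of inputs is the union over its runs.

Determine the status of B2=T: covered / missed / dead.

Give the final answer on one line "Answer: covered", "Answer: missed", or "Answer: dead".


no pool input records B2=T
but domain input (n=-1, y=0) does record it -> reachable, so missed
Answer: missed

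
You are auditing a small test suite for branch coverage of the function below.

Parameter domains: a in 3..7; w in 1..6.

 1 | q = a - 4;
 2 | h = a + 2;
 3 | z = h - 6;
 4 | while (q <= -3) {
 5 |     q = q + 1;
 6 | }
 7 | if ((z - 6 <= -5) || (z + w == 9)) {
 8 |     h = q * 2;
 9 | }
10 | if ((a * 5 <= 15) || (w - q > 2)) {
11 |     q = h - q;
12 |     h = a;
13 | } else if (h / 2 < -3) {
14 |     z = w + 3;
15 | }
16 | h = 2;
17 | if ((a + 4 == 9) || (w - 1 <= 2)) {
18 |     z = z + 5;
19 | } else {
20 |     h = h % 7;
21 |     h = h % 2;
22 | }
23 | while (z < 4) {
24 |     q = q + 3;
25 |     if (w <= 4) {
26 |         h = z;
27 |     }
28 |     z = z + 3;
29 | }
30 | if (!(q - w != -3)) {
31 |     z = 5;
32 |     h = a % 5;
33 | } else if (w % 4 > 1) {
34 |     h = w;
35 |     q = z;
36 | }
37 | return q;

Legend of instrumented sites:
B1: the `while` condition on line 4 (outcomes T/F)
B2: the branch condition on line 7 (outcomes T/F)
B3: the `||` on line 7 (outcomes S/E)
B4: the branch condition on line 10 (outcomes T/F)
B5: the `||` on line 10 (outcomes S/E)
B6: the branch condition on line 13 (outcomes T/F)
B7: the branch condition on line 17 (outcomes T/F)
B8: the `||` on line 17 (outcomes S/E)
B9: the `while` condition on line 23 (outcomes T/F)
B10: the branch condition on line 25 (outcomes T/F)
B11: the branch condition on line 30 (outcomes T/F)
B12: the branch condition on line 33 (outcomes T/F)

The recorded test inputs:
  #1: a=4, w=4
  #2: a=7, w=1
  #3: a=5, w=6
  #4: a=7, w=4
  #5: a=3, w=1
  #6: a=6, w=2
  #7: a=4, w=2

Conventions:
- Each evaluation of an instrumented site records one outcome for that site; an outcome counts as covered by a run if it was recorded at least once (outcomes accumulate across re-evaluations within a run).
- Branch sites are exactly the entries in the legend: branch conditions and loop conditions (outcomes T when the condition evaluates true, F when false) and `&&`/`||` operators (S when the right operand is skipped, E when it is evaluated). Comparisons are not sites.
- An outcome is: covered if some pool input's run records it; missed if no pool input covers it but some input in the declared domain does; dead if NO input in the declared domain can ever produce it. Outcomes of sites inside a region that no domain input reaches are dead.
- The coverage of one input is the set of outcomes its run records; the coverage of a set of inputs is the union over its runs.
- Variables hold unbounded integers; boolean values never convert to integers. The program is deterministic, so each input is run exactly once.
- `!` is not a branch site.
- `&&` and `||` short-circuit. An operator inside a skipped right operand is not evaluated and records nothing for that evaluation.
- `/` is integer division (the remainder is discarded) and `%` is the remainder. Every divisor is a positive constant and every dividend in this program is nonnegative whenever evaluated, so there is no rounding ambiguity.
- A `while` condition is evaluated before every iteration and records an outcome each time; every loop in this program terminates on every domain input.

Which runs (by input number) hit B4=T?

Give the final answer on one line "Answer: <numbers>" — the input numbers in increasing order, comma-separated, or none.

input #1 (a=4, w=4): produces B4=T
input #2 (a=7, w=1): does not produce B4=T
input #3 (a=5, w=6): produces B4=T
input #4 (a=7, w=4): does not produce B4=T
input #5 (a=3, w=1): produces B4=T
input #6 (a=6, w=2): does not produce B4=T
input #7 (a=4, w=2): does not produce B4=T

Answer: 1, 3, 5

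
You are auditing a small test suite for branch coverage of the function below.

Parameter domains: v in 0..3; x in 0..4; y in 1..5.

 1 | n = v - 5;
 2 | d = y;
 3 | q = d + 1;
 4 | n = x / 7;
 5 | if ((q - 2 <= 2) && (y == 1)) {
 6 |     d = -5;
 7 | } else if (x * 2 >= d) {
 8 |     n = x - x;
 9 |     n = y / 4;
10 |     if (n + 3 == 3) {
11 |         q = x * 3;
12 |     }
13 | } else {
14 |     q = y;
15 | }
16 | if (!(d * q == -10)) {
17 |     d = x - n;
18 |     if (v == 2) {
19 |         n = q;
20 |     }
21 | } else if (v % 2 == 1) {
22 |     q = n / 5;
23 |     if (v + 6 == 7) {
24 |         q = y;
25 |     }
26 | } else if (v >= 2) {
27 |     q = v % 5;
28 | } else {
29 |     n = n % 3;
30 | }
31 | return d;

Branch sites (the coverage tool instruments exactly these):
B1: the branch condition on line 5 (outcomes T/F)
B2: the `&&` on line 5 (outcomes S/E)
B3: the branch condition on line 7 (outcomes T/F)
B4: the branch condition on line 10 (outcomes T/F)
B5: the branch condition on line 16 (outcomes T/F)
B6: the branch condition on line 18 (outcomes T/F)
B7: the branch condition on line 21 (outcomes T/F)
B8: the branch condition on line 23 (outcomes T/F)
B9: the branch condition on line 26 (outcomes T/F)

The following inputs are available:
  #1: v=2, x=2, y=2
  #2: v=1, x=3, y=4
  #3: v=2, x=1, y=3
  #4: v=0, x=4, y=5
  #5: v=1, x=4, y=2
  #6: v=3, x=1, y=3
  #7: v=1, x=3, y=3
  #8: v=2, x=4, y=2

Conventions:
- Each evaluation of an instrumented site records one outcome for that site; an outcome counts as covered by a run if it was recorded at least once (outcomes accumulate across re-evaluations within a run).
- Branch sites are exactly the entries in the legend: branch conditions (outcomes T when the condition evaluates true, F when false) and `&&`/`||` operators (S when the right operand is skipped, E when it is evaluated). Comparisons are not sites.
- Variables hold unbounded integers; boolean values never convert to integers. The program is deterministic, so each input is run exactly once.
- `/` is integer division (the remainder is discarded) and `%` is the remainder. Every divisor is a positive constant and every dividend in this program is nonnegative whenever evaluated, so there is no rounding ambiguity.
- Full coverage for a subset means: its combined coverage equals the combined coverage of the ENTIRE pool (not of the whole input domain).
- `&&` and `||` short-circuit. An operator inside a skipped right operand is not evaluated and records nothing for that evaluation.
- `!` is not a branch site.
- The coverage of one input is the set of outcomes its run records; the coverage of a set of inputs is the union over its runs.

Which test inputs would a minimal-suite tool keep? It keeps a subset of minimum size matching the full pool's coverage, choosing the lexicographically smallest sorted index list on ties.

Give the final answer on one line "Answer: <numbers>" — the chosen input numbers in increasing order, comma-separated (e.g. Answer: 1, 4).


#1 (v=2, x=2, y=2) -> B2->E, B1->F, B3->T, B4->T, B5->T, B6->T; covered: B1=F, B2=E, B3=T, B4=T, B5=T, B6=T
#2 (v=1, x=3, y=4) -> B2->S, B1->F, B3->T, B4->F, B5->T, B6->F; covered: B1=F, B2=S, B3=T, B4=F, B5=T, B6=F
#3 (v=2, x=1, y=3) -> B2->E, B1->F, B3->F, B5->T, B6->T; covered: B1=F, B2=E, B3=F, B5=T, B6=T
#4 (v=0, x=4, y=5) -> B2->S, B1->F, B3->T, B4->F, B5->T, B6->F; covered: B1=F, B2=S, B3=T, B4=F, B5=T, B6=F
#5 (v=1, x=4, y=2) -> B2->E, B1->F, B3->T, B4->T, B5->T, B6->F; covered: B1=F, B2=E, B3=T, B4=T, B5=T, B6=F
#6 (v=3, x=1, y=3) -> B2->E, B1->F, B3->F, B5->T, B6->F; covered: B1=F, B2=E, B3=F, B5=T, B6=F
#7 (v=1, x=3, y=3) -> B2->E, B1->F, B3->T, B4->T, B5->T, B6->F; covered: B1=F, B2=E, B3=T, B4=T, B5=T, B6=F
#8 (v=2, x=4, y=2) -> B2->E, B1->F, B3->T, B4->T, B5->T, B6->T; covered: B1=F, B2=E, B3=T, B4=T, B5=T, B6=T
the full pool covers 10 outcomes: B1=F, B2=S, B2=E, B3=T, B3=F, B4=T, B4=F, B5=T, B6=T, B6=F
no size-1 subset reaches all 10 outcomes (best union: 6/10)
no size-2 subset reaches all 10 outcomes (best union: 9/10)
at size 3, {1, 2, 3} reaches all 10 outcomes; every lexicographically earlier size-3 subset fails
Answer: 1, 2, 3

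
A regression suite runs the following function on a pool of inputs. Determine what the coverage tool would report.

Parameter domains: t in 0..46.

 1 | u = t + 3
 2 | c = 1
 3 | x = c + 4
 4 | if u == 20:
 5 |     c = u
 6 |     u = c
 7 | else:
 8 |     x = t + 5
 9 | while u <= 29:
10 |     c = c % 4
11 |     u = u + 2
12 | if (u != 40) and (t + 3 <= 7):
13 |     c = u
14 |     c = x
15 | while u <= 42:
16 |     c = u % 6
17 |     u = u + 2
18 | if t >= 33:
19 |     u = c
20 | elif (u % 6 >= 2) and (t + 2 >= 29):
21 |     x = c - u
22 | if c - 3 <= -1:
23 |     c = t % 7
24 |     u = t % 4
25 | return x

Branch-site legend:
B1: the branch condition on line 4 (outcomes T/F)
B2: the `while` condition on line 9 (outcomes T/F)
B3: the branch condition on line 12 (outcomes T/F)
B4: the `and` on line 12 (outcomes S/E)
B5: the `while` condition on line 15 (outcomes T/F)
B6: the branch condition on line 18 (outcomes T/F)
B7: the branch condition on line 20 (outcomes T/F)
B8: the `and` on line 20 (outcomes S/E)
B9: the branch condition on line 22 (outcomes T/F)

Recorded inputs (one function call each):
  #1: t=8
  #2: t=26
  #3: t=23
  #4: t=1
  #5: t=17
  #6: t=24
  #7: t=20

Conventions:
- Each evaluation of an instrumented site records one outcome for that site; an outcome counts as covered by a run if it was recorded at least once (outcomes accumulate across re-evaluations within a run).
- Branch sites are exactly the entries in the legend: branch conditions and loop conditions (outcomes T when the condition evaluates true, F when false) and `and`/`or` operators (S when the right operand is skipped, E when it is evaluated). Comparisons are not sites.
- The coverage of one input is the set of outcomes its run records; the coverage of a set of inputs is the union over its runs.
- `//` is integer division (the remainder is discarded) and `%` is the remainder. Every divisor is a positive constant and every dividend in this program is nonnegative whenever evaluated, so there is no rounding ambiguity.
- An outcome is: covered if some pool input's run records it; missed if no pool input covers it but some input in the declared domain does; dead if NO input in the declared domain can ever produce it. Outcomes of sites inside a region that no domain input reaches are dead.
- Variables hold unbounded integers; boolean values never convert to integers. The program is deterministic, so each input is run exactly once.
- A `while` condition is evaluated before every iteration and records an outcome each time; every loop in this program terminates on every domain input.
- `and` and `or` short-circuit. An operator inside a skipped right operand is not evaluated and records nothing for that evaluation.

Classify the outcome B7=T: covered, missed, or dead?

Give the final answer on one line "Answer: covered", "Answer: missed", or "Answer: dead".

no pool input records B7=T
but domain input (t=27) does record it -> reachable, so missed

Answer: missed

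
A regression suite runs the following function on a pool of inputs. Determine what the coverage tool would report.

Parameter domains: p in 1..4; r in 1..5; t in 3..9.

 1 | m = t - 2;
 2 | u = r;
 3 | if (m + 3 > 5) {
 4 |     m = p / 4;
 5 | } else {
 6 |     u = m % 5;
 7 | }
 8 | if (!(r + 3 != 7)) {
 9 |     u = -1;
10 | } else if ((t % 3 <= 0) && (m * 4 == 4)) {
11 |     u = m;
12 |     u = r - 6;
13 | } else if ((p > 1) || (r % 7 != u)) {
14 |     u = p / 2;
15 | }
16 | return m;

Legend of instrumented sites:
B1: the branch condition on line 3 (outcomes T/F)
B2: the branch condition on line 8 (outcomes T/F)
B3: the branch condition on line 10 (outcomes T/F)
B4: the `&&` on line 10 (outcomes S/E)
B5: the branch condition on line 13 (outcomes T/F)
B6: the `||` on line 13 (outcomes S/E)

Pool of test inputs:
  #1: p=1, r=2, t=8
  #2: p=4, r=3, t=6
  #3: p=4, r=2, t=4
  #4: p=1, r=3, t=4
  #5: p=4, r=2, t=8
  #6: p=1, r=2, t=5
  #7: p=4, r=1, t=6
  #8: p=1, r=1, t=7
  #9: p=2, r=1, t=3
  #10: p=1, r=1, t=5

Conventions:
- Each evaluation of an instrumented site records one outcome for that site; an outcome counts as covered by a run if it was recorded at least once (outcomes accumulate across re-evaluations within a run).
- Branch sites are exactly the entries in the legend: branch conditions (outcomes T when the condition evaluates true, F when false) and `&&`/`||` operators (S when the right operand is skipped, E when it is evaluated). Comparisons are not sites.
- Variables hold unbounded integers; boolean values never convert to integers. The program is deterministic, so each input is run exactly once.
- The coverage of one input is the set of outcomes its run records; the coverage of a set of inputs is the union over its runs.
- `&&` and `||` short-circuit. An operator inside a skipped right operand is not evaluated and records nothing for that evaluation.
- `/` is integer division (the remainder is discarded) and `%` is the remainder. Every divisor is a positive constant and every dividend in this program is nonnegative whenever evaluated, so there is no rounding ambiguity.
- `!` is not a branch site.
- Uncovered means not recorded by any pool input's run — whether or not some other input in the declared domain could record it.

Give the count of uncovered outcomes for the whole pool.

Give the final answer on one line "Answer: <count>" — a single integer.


input #1, p=1, r=2, t=8: events B1->T, B2->F, B4->S, B3->F, B6->E, B5->F; outcomes B1=T, B2=F, B3=F, B4=S, B5=F, B6=E
input #2, p=4, r=3, t=6: events B1->T, B2->F, B4->E, B3->T; outcomes B1=T, B2=F, B3=T, B4=E
input #3, p=4, r=2, t=4: events B1->F, B2->F, B4->S, B3->F, B6->S, B5->T; outcomes B1=F, B2=F, B3=F, B4=S, B5=T, B6=S
input #4, p=1, r=3, t=4: events B1->F, B2->F, B4->S, B3->F, B6->E, B5->T; outcomes B1=F, B2=F, B3=F, B4=S, B5=T, B6=E
input #5, p=4, r=2, t=8: events B1->T, B2->F, B4->S, B3->F, B6->S, B5->T; outcomes B1=T, B2=F, B3=F, B4=S, B5=T, B6=S
input #6, p=1, r=2, t=5: events B1->T, B2->F, B4->S, B3->F, B6->E, B5->F; outcomes B1=T, B2=F, B3=F, B4=S, B5=F, B6=E
input #7, p=4, r=1, t=6: events B1->T, B2->F, B4->E, B3->T; outcomes B1=T, B2=F, B3=T, B4=E
input #8, p=1, r=1, t=7: events B1->T, B2->F, B4->S, B3->F, B6->E, B5->F; outcomes B1=T, B2=F, B3=F, B4=S, B5=F, B6=E
input #9, p=2, r=1, t=3: events B1->F, B2->F, B4->E, B3->T; outcomes B1=F, B2=F, B3=T, B4=E
input #10, p=1, r=1, t=5: events B1->T, B2->F, B4->S, B3->F, B6->E, B5->F; outcomes B1=T, B2=F, B3=F, B4=S, B5=F, B6=E
union over the pool: B1=T, B1=F, B2=F, B3=T, B3=F, B4=S, B4=E, B5=T, B5=F, B6=S, B6=E
uncovered (1 of 12): B2=T
Answer: 1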